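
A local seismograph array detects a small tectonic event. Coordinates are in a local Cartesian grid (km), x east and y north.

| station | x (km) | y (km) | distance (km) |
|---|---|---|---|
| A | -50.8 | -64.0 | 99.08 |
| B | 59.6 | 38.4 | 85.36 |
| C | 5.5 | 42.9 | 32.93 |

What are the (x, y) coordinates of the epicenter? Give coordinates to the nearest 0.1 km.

(-25.5, 31.8)

Circle about each station: (x + 50.8)² + (y + 64.0)² = 99.08²; (x − 59.6)² + (y − 38.4)² = 85.36²; (x − 5.5)² + (y − 42.9)² = 32.93².
Subtracting the A equation from the B and C equations removes the quadratic terms:
220.8 x + 204.8 y = 880.60
112.6 x + 213.8 y = 3926.48
Solving the 2×2 system: x ≈ -25.5, y ≈ 31.8 km.
Check against A (with the unrounded x, y): √((x + 50.8)²+(y + 64.0)²) = 99.08 ≈ 99.08 km. ✓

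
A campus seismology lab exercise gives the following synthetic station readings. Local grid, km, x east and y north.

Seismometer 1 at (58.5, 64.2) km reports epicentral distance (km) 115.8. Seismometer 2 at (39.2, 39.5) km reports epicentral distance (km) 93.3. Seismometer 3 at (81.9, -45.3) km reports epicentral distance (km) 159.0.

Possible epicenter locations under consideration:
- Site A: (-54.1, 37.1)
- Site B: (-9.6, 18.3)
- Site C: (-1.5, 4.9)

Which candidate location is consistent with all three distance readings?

For each candidate, compare |candidate − station| to the reported distance:
Site A: residuals Seismometer 1 0.0, Seismometer 2 0.0, Seismometer 3 0.0 → max 0.0 km
Site B: residuals Seismometer 1 33.7, Seismometer 2 40.1, Seismometer 3 47.6 → max 47.6 km
Site C: residuals Seismometer 1 31.4, Seismometer 2 39.9, Seismometer 3 61.7 → max 61.7 km
Only Site A has all residuals ≈ 0.

Site A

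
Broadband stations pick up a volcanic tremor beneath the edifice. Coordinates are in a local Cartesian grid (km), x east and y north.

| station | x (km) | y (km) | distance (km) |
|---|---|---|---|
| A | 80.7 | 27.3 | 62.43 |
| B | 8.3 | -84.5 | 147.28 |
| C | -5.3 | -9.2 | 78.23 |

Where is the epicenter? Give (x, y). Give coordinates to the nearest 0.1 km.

Circle about each station: (x − 80.7)² + (y − 27.3)² = 62.43²; (x − 8.3)² + (y + 84.5)² = 147.28²; (x + 5.3)² + (y + 9.2)² = 78.23².
Subtracting pairs of circle equations eliminates x²+y² and gives linear equations (the radical axes):
-144.8 x − 223.6 y = -17842.53
-172.0 x − 73.0 y = -9367.48
Solving the 2×2 system: x ≈ 28.4, y ≈ 61.4 km.
Check against A (with the unrounded x, y): √((x − 80.7)²+(y − 27.3)²) = 62.44 ≈ 62.43 km. ✓

(28.4, 61.4)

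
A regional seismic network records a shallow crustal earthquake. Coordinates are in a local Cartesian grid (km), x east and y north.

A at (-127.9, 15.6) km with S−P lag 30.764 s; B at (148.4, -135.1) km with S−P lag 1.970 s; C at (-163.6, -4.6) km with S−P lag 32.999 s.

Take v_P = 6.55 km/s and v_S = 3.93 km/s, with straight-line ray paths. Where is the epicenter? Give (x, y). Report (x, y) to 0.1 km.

Distance from S−P lag: d = Δt · v_P v_S / (v_P − v_S) = Δt · (6.55·3.93)/(6.55−3.93) ≈ 9.8250·Δt.
So d_A = 302.26, d_B = 19.36, d_C = 324.22 km.
Circle about each station: (x + 127.9)² + (y − 15.6)² = 302.26²; (x − 148.4)² + (y + 135.1)² = 19.36²; (x + 163.6)² + (y + 4.6)² = 324.22².
Subtracting the A equation from the B and C equations removes the quadratic terms:
552.6 x − 301.4 y = 114659.10
-71.4 x − 40.4 y = -3573.15
Solving the 2×2 system: x ≈ 130.2, y ≈ -141.7 km.

x ≈ 130.2 km, y ≈ -141.7 km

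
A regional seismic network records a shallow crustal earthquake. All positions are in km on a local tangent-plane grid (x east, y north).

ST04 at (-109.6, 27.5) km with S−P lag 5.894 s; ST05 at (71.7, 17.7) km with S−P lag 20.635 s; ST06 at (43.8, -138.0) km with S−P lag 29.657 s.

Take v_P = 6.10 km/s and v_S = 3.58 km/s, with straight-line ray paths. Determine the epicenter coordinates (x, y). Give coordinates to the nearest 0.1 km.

Distance from S−P lag: d = Δt · v_P v_S / (v_P − v_S) = Δt · (6.10·3.58)/(6.10−3.58) ≈ 8.6659·Δt.
So d_ST04 = 51.08, d_ST05 = 178.82, d_ST06 = 257.00 km.
Circle about each station: (x + 109.6)² + (y − 27.5)² = 51.08²; (x − 71.7)² + (y − 17.7)² = 178.82²; (x − 43.8)² + (y + 138.0)² = 257.00².
Subtracting the ST04 equation from the ST05 and ST06 equations removes the quadratic terms:
362.6 x − 19.6 y = -36681.66
306.8 x − 331.0 y = -55245.80
Solving the 2×2 system: x ≈ -97.0, y ≈ 77.0 km.
Check against ST04 (with the unrounded x, y): √((x + 109.6)²+(y − 27.5)²) = 51.08 ≈ 51.08 km. ✓

(-97.0, 77.0)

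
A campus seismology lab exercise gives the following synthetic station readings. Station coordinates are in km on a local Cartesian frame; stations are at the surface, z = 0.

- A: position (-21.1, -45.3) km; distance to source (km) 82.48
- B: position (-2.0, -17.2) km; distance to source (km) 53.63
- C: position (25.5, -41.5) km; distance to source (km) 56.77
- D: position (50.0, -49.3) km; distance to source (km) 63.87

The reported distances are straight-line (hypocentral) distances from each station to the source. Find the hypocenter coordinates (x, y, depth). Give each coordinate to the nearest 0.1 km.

Each station gives a sphere (x−x_i)² + (y−y_i)² + z² = d_i² (stations at z=0).
Subtracting the A sphere from B and C: z² cancels, leaving linear equations in x and y:
38.2 x + 56.2 y = 1729.31
93.2 x + 7.6 y = 3455.32
Solving: x ≈ 36.593, y ≈ 5.898 km (keep extra digits for the depth step; rounded: 36.6, 5.9).
Then from the A sphere: z² = 82.48² − (x + 21.1)² − (y + 45.3)² with x = 36.593, y = 5.898, so z ≈ 29.210 ≈ 29.2 km.

(36.6, 5.9, 29.2)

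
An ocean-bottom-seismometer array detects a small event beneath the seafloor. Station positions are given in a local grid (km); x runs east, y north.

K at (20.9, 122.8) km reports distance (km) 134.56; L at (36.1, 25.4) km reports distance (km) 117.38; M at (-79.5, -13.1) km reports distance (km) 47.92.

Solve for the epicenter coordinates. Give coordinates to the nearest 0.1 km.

Circle about each station: (x − 20.9)² + (y − 122.8)² = 134.56²; (x − 36.1)² + (y − 25.4)² = 117.38²; (x + 79.5)² + (y + 13.1)² = 47.92².
Subtracting pairs of circle equations eliminates x²+y² and gives linear equations (the radical axes):
30.4 x − 194.8 y = -9239.95
-200.8 x − 271.8 y = 6785.28
Solving the 2×2 system: x ≈ -80.9, y ≈ 34.8 km.

-80.9 km east, 34.8 km north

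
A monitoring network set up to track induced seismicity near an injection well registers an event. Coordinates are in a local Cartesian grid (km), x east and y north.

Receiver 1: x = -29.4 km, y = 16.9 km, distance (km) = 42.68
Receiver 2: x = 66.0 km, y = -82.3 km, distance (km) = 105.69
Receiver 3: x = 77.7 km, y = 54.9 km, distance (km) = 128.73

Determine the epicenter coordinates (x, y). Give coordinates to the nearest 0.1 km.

Circle about each station: (x + 29.4)² + (y − 16.9)² = 42.68²; (x − 66.0)² + (y + 82.3)² = 105.69²; (x − 77.7)² + (y − 54.9)² = 128.73².
Subtracting the Receiver 1 equation from the Receiver 2 and Receiver 3 equations removes the quadratic terms:
190.8 x − 198.4 y = 630.53
214.2 x + 76.0 y = -6848.50
Solving the 2×2 system: x ≈ -23.0, y ≈ -25.3 km.
Check against Receiver 1 (with the unrounded x, y): √((x + 29.4)²+(y − 16.9)²) = 42.68 ≈ 42.68 km. ✓

x ≈ -23.0 km, y ≈ -25.3 km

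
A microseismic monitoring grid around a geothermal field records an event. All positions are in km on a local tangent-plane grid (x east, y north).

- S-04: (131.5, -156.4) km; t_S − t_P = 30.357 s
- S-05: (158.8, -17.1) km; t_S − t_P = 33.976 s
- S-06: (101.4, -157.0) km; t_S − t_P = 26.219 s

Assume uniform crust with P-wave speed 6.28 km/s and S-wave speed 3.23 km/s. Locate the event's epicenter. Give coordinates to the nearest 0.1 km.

Distance from S−P lag: d = Δt · v_P v_S / (v_P − v_S) = Δt · (6.28·3.23)/(6.28−3.23) ≈ 6.6506·Δt.
So d_S-04 = 201.89, d_S-05 = 225.96, d_S-06 = 174.37 km.
Circle about each station: (x − 131.5)² + (y + 156.4)² = 201.89²; (x − 158.8)² + (y + 17.1)² = 225.96²; (x − 101.4)² + (y + 157.0)² = 174.37².
Subtracting pairs of circle equations eliminates x²+y² and gives linear equations (the radical axes):
54.6 x + 278.6 y = -26541.71
-60.2 x − 1.2 y = 3532.43
Solving the 2×2 system: x ≈ -57.0, y ≈ -84.1 km.

(-57.0, -84.1)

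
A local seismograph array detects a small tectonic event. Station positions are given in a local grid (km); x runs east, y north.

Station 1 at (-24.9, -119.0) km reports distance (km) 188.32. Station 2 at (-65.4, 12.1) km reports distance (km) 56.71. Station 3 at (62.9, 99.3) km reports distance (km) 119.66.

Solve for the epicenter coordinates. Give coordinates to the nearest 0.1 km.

Circle about each station: (x + 24.9)² + (y + 119.0)² = 188.32²; (x + 65.4)² + (y − 12.1)² = 56.71²; (x − 62.9)² + (y − 99.3)² = 119.66².
Subtracting the Station 1 equation from the Station 2 and Station 3 equations removes the quadratic terms:
-81.0 x + 262.2 y = 21890.96
175.6 x + 436.6 y = 20181.80
Solving the 2×2 system: x ≈ -52.4, y ≈ 67.3 km.
Check against Station 1 (with the unrounded x, y): √((x + 24.9)²+(y + 119.0)²) = 188.32 ≈ 188.32 km. ✓

x ≈ -52.4 km, y ≈ 67.3 km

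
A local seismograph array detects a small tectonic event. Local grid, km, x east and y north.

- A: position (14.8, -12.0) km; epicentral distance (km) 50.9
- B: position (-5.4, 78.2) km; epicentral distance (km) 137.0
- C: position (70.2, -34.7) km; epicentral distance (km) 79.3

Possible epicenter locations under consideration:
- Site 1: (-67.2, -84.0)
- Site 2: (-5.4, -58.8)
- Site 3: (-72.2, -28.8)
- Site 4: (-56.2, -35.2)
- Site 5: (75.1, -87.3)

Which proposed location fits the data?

Site 2

For each candidate, compare |candidate − station| to the reported distance:
Site 1: residuals A 58.2, B 36.6, C 66.7 → max 66.7 km
Site 2: residuals A 0.1, B 0.0, C 0.0 → max 0.1 km
Site 3: residuals A 37.7, B 10.9, C 63.2 → max 63.2 km
Site 4: residuals A 23.8, B 12.7, C 47.1 → max 47.1 km
Site 5: residuals A 45.6, B 47.0, C 26.5 → max 47.0 km
Only Site 2 has all residuals ≈ 0.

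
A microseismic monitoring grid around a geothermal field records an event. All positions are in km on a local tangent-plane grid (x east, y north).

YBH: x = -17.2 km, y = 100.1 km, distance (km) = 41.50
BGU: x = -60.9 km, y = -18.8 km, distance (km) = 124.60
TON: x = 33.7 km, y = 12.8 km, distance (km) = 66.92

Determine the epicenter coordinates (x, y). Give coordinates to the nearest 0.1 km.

17.8 km east, 77.8 km north

Circle about each station: (x + 17.2)² + (y − 100.1)² = 41.50²; (x + 60.9)² + (y + 18.8)² = 124.60²; (x − 33.7)² + (y − 12.8)² = 66.92².
Subtracting pairs of circle equations eliminates x²+y² and gives linear equations (the radical axes):
-87.4 x − 237.8 y = -20056.51
101.8 x − 174.6 y = -11772.36
Solving the 2×2 system: x ≈ 17.8, y ≈ 77.8 km.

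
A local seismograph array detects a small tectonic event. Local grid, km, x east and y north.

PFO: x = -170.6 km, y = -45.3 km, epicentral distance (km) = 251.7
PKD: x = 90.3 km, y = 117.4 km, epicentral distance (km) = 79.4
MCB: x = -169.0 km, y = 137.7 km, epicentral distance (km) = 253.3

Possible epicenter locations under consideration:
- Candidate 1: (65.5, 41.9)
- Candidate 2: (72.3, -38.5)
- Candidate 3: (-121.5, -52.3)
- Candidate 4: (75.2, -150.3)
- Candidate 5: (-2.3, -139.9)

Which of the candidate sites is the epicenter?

Candidate 1

For each candidate, compare |candidate − station| to the reported distance:
Candidate 1: residuals PFO 0.0, PKD 0.1, MCB 0.0 → max 0.1 km
Candidate 2: residuals PFO 8.7, PKD 77.5, MCB 45.5 → max 77.5 km
Candidate 3: residuals PFO 202.1, PKD 192.0, MCB 57.5 → max 202.1 km
Candidate 4: residuals PFO 15.6, PKD 188.7, MCB 124.3 → max 188.7 km
Candidate 5: residuals PFO 58.6, PKD 194.1, MCB 70.5 → max 194.1 km
Only Candidate 1 has all residuals ≈ 0.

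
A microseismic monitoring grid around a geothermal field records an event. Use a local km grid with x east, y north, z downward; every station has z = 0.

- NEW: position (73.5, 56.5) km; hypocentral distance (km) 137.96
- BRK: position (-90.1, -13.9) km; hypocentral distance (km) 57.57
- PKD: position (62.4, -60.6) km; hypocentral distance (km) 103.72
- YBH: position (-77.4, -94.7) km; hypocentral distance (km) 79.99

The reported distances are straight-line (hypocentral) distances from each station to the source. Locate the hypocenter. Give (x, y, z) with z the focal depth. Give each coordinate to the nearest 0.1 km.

Each station gives a sphere (x−x_i)² + (y−y_i)² + z² = d_i² (stations at z=0).
Subtracting the NEW sphere from BRK and PKD: z² cancels, leaving linear equations in x and y:
-327.2 x − 140.8 y = 15435.38
-22.2 x − 234.2 y = 7246.74
Solving: x ≈ -35.299, y ≈ -27.597 km (keep extra digits for the depth step; rounded: -35.3, -27.6).
Then from the NEW sphere: z² = 137.96² − (x − 73.5)² − (y − 56.5)² with x = -35.299, y = -27.597, so z ≈ 11.110 ≈ 11.1 km.
Check against YBH (with the unrounded solution): distance 79.99 ≈ 79.99 km. ✓

x ≈ -35.3 km, y ≈ -27.6 km, depth ≈ 11.1 km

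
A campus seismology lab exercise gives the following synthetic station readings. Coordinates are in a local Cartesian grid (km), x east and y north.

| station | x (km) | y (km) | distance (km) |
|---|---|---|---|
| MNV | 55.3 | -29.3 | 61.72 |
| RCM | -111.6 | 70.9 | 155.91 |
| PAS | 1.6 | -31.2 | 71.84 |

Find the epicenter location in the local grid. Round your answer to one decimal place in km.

x ≈ 38.9 km, y ≈ 30.2 km

Circle about each station: (x − 55.3)² + (y + 29.3)² = 61.72²; (x + 111.6)² + (y − 70.9)² = 155.91²; (x − 1.6)² + (y + 31.2)² = 71.84².
Subtracting the MNV equation from the RCM and PAS equations removes the quadratic terms:
-333.8 x + 200.4 y = -6933.78
-107.4 x − 3.8 y = -4292.21
Solving the 2×2 system: x ≈ 38.9, y ≈ 30.2 km.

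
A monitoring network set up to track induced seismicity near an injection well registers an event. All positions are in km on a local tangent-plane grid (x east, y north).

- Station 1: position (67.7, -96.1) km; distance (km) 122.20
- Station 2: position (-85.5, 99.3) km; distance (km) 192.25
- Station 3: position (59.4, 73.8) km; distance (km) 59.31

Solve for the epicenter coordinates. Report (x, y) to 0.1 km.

(91.3, 23.8)

Circle about each station: (x − 67.7)² + (y + 96.1)² = 122.20²; (x + 85.5)² + (y − 99.3)² = 192.25²; (x − 59.4)² + (y − 73.8)² = 59.31².
Subtracting the Station 1 equation from the Station 2 and Station 3 equations removes the quadratic terms:
-306.4 x + 390.8 y = -18674.98
-16.6 x + 339.8 y = 6571.46
Solving the 2×2 system: x ≈ 91.3, y ≈ 23.8 km.
Check against Station 1 (with the unrounded x, y): √((x − 67.7)²+(y + 96.1)²) = 122.20 ≈ 122.20 km. ✓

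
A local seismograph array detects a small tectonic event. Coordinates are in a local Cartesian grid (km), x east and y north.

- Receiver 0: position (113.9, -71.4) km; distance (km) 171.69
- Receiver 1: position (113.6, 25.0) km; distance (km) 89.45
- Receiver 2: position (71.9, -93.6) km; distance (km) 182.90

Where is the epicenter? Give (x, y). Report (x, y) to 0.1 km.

Circle about each station: (x − 113.9)² + (y + 71.4)² = 171.69²; (x − 113.6)² + (y − 25.0)² = 89.45²; (x − 71.9)² + (y + 93.6)² = 182.90².
Subtracting the Receiver 0 equation from the Receiver 1 and Receiver 2 equations removes the quadratic terms:
-0.6 x + 192.8 y = 16934.94
-84.0 x − 44.4 y = -8115.55
Solving the 2×2 system: x ≈ 50.1, y ≈ 88.0 km.
Check against Receiver 0 (with the unrounded x, y): √((x − 113.9)²+(y + 71.4)²) = 171.69 ≈ 171.69 km. ✓

x ≈ 50.1 km, y ≈ 88.0 km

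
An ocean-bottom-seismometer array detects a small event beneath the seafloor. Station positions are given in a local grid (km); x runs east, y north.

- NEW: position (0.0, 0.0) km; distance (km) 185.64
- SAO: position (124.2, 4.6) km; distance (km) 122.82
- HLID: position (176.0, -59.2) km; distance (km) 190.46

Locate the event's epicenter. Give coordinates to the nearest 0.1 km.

(135.5, 126.9)

Circle about each station: x² + y² = 185.64²; (x − 124.2)² + (y − 4.6)² = 122.82²; (x − 176.0)² + (y + 59.2)² = 190.46².
Subtracting pairs of circle equations eliminates x²+y² and gives linear equations (the radical axes):
248.4 x + 9.2 y = 34824.26
352.0 x − 118.4 y = 32667.84
Solving the 2×2 system: x ≈ 135.5, y ≈ 126.9 km.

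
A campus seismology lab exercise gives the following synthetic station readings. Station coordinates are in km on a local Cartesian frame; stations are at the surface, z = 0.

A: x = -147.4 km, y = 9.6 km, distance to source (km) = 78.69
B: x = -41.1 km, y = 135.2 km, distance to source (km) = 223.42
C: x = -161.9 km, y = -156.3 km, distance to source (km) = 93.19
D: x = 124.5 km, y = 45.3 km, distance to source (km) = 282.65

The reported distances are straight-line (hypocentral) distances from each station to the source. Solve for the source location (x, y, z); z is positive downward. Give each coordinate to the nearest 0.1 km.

x ≈ -134.5 km, y ≈ -67.6 km, depth ≈ 8.1 km

Each station gives a sphere (x−x_i)² + (y−y_i)² + z² = d_i² (stations at z=0).
Subtracting the A sphere from B and C: z² cancels, leaving linear equations in x and y:
212.6 x + 251.2 y = -45575.05
-29.0 x − 331.8 y = 26330.12
Solving: x ≈ -134.496, y ≈ -67.600 km (keep extra digits for the depth step; rounded: -134.5, -67.6).
Then from the A sphere: z² = 78.69² − (x + 147.4)² − (y − 9.6)² with x = -134.496, y = -67.600, so z ≈ 8.109 ≈ 8.1 km.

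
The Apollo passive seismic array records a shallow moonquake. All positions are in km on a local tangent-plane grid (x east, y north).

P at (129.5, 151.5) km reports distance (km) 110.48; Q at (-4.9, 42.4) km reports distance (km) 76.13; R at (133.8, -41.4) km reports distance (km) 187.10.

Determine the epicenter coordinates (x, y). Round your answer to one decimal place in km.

(26.4, 111.8)

Circle about each station: (x − 129.5)² + (y − 151.5)² = 110.48²; (x + 4.9)² + (y − 42.4)² = 76.13²; (x − 133.8)² + (y + 41.4)² = 187.10².
Subtracting the P equation from the Q and R equations removes the quadratic terms:
-268.8 x − 218.2 y = -31490.68
8.6 x − 385.8 y = -42906.68
Solving the 2×2 system: x ≈ 26.4, y ≈ 111.8 km.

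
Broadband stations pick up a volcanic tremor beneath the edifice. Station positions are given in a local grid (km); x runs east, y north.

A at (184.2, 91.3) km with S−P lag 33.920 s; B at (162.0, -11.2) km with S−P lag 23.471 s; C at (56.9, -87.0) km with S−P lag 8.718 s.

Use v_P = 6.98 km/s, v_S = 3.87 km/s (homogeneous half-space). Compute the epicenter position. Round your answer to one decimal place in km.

(8.1, -144.9)

Distance from S−P lag: d = Δt · v_P v_S / (v_P − v_S) = Δt · (6.98·3.87)/(6.98−3.87) ≈ 8.6857·Δt.
So d_A = 294.62, d_B = 203.86, d_C = 75.72 km.
Circle about each station: (x − 184.2)² + (y − 91.3)² = 294.62²; (x − 162.0)² + (y + 11.2)² = 203.86²; (x − 56.9)² + (y + 87.0)² = 75.72².
Subtracting pairs of circle equations eliminates x²+y² and gives linear equations (the radical axes):
-44.4 x − 205.0 y = 29346.15
-254.6 x − 356.6 y = 49608.71
Solving the 2×2 system: x ≈ 8.1, y ≈ -144.9 km.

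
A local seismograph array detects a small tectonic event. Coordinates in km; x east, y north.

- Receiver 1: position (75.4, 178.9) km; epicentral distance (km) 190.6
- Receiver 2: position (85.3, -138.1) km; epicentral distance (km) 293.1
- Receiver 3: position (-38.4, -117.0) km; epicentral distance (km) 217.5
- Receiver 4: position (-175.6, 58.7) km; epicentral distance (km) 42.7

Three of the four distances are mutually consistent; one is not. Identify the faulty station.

Receiver 4

Solve using three stations at a time. Using Receiver 1, Receiver 2, Receiver 3 (subtract circle equations pairwise → linear system) gives (x, y) ≈ (-94.9, 93.1).
Distances from that point to each station vs reported:
  Receiver 1: calculated 190.7 vs reported 190.6 → residual 0.1 km
  Receiver 2: calculated 293.2 vs reported 293.1 → residual 0.1 km
  Receiver 3: calculated 217.6 vs reported 217.5 → residual 0.1 km
  Receiver 4: calculated 87.7 vs reported 42.7 → residual 45.0 km
Receiver 1, Receiver 2, Receiver 3 are mutually consistent (residuals ≈ 0); Receiver 4 is off by 45.0 km.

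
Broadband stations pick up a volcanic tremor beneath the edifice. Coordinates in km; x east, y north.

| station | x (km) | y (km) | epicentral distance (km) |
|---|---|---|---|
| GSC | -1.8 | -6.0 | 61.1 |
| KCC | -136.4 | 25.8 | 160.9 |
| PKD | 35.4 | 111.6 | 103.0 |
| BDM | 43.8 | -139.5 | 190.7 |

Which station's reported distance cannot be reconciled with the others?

PKD

Solve using three stations at a time. Using GSC, KCC, BDM (subtract circle equations pairwise → linear system) gives (x, y) ≈ (22.7, 50.0).
Distances from that point to each station vs reported:
  GSC: calculated 61.2 vs reported 61.1 → residual 0.1 km
  KCC: calculated 160.9 vs reported 160.9 → residual 0.0 km
  PKD: calculated 62.9 vs reported 103.0 → residual 40.1 km
  BDM: calculated 190.7 vs reported 190.7 → residual 0.0 km
GSC, KCC, BDM are mutually consistent (residuals ≈ 0); PKD is off by 40.1 km.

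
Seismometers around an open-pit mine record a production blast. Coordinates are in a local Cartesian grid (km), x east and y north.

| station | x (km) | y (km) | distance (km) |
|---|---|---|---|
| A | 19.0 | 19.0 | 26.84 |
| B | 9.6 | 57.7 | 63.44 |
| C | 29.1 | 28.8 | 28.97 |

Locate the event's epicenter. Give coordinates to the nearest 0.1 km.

x ≈ 39.6 km, y ≈ 1.8 km

Circle about each station: (x − 19.0)² + (y − 19.0)² = 26.84²; (x − 9.6)² + (y − 57.7)² = 63.44²; (x − 29.1)² + (y − 28.8)² = 28.97².
Subtracting the A equation from the B and C equations removes the quadratic terms:
-18.8 x + 77.4 y = -604.80
20.2 x + 19.6 y = 835.37
Solving the 2×2 system: x ≈ 39.6, y ≈ 1.8 km.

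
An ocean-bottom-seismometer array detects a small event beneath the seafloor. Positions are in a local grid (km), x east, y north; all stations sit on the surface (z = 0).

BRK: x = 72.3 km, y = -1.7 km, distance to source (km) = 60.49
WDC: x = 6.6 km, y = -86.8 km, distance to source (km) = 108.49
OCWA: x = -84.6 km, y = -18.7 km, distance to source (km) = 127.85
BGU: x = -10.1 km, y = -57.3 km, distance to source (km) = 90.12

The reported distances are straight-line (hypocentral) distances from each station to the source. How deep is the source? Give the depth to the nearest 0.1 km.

Each station gives a sphere (x−x_i)² + (y−y_i)² + z² = d_i² (stations at z=0).
Subtracting the BRK sphere from WDC and OCWA: z² cancels, leaving linear equations in x and y:
-131.4 x − 170.2 y = -5763.42
-313.8 x − 34.0 y = -10409.91
Solving: x ≈ 32.198, y ≈ 9.005 km (keep extra digits for the depth step; rounded: 32.2, 9.0).
Then from the BRK sphere: z² = 60.49² − (x − 72.3)² − (y + 1.7)² with x = 32.198, y = 9.005, so z ≈ 44.003 ≈ 44.0 km.

z ≈ 44.0 km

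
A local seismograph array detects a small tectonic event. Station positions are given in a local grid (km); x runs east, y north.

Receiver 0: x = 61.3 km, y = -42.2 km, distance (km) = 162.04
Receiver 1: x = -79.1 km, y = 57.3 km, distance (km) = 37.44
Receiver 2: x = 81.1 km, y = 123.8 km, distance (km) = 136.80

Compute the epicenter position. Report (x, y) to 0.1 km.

x ≈ -47.7 km, y ≈ 77.7 km

Circle about each station: (x − 61.3)² + (y + 42.2)² = 162.04²; (x + 79.1)² + (y − 57.3)² = 37.44²; (x − 81.1)² + (y − 123.8)² = 136.80².
Subtracting the Receiver 0 equation from the Receiver 1 and Receiver 2 equations removes the quadratic terms:
-280.8 x + 199.0 y = 28856.78
39.6 x + 332.0 y = 23907.84
Solving the 2×2 system: x ≈ -47.7, y ≈ 77.7 km.
Check against Receiver 0 (with the unrounded x, y): √((x − 61.3)²+(y + 42.2)²) = 162.04 ≈ 162.04 km. ✓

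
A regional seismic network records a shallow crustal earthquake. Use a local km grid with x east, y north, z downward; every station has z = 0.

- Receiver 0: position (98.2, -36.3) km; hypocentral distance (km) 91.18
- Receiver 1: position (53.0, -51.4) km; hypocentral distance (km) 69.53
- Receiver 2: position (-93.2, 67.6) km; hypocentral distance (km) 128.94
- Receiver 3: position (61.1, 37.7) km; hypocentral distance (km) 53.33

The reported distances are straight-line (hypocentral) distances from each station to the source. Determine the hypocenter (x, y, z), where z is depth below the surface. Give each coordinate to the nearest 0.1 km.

Each station gives a sphere (x−x_i)² + (y−y_i)² + z² = d_i² (stations at z=0).
Subtracting the Receiver 0 sphere from Receiver 1 and Receiver 2: z² cancels, leaving linear equations in x and y:
-90.4 x − 30.2 y = -2030.60
-382.8 x + 207.8 y = -6016.66
Solving: x ≈ 19.893, y ≈ 7.692 km (keep extra digits for the depth step; rounded: 19.9, 7.7).
Then from the Receiver 0 sphere: z² = 91.18² − (x − 98.2)² − (y + 36.3)² with x = 19.893, y = 7.692, so z ≈ 15.701 ≈ 15.7 km.
Check against Receiver 3 (with the unrounded solution): distance 53.34 ≈ 53.33 km. ✓

(19.9, 7.7, 15.7)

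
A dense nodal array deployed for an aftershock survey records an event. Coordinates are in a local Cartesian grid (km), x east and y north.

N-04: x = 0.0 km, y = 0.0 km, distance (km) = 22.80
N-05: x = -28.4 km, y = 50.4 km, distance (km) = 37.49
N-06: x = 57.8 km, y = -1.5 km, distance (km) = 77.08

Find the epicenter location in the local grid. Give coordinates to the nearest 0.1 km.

Circle about each station: x² + y² = 22.80²; (x + 28.4)² + (y − 50.4)² = 37.49²; (x − 57.8)² + (y + 1.5)² = 77.08².
Subtracting the N-04 equation from the N-05 and N-06 equations removes the quadratic terms:
-56.8 x + 100.8 y = 2461.06
115.6 x − 3.0 y = -2078.40
Solving the 2×2 system: x ≈ -17.6, y ≈ 14.5 km.
Check against N-04 (with the unrounded x, y): √(x²+y²) = 22.80 ≈ 22.80 km. ✓

(-17.6, 14.5)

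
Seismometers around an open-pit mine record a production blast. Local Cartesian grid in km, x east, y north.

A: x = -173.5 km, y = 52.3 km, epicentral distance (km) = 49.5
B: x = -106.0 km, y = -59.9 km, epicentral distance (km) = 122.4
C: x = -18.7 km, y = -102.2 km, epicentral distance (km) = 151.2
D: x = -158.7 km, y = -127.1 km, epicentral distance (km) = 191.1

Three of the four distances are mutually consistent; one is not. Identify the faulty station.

C

Solve using three stations at a time. Using A, B, D (subtract circle equations pairwise → linear system) gives (x, y) ≈ (-125.0, 60.9).
Distances from that point to each station vs reported:
  A: calculated 49.3 vs reported 49.5 → residual 0.2 km
  B: calculated 122.3 vs reported 122.4 → residual 0.1 km
  C: calculated 194.7 vs reported 151.2 → residual 43.5 km
  D: calculated 191.1 vs reported 191.1 → residual 0.0 km
A, B, D are mutually consistent (residuals ≈ 0); C is off by 43.5 km.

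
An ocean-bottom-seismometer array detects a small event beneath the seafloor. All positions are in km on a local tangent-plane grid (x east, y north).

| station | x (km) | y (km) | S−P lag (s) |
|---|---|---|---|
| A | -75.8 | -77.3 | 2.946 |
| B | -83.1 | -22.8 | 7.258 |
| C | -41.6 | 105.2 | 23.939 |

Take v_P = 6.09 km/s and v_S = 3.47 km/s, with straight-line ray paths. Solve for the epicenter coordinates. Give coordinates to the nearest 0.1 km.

Distance from S−P lag: d = Δt · v_P v_S / (v_P − v_S) = Δt · (6.09·3.47)/(6.09−3.47) ≈ 8.0658·Δt.
So d_A = 23.76, d_B = 58.54, d_C = 193.09 km.
Circle about each station: (x + 75.8)² + (y + 77.3)² = 23.76²; (x + 83.1)² + (y + 22.8)² = 58.54²; (x + 41.6)² + (y − 105.2)² = 193.09².
Subtracting the A equation from the B and C equations removes the quadratic terms:
-14.6 x + 109.0 y = -7157.87
68.4 x + 365.0 y = -35642.54
Solving the 2×2 system: x ≈ -99.5, y ≈ -79.0 km.

-99.5 km east, -79.0 km north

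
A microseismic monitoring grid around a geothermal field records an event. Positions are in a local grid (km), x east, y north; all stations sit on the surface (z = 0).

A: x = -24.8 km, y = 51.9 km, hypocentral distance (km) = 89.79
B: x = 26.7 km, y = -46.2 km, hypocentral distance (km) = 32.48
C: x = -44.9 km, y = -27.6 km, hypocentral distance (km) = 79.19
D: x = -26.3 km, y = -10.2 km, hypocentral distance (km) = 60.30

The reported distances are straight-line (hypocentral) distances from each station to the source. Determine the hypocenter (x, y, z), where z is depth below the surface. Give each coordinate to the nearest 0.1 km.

Each station gives a sphere (x−x_i)² + (y−y_i)² + z² = d_i² (stations at z=0).
Subtracting the A sphere from B and C: z² cancels, leaving linear equations in x and y:
103.0 x − 196.2 y = 6545.97
-40.2 x − 159.0 y = 1260.31
Solving: x ≈ 32.704, y ≈ -16.195 km (keep extra digits for the depth step; rounded: 32.7, -16.2).
Then from the A sphere: z² = 89.79² − (x + 24.8)² − (y − 51.9)² with x = 32.704, y = -16.195, so z ≈ 10.891 ≈ 10.9 km.

(32.7, -16.2, 10.9)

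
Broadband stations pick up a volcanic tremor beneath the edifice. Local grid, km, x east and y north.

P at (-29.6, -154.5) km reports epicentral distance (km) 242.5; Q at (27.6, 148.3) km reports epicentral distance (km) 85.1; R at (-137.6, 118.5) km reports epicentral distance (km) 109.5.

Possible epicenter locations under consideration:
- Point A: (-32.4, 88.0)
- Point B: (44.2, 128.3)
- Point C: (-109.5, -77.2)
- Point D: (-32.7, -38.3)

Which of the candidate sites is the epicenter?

For each candidate, compare |candidate − station| to the reported distance:
Point A: residuals P 0.0, Q 0.0, R 0.0 → max 0.0 km
Point B: residuals P 49.8, Q 59.1, R 72.6 → max 72.6 km
Point C: residuals P 131.3, Q 178.8, R 88.2 → max 178.8 km
Point D: residuals P 126.3, Q 111.0, R 79.2 → max 126.3 km
Only Point A has all residuals ≈ 0.

Point A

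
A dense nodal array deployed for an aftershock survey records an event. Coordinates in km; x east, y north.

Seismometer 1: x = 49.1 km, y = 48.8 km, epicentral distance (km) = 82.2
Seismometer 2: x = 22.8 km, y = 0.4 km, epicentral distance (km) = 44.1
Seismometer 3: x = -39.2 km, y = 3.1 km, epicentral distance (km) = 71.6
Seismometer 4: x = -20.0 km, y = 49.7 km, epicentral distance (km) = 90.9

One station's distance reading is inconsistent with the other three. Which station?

Solve using three stations at a time. Using Seismometer 1, Seismometer 3, Seismometer 4 (subtract circle equations pairwise → linear system) gives (x, y) ≈ (24.4, -29.5).
Distances from that point to each station vs reported:
  Seismometer 1: calculated 82.1 vs reported 82.2 → residual 0.1 km
  Seismometer 2: calculated 30.0 vs reported 44.1 → residual 14.1 km
  Seismometer 3: calculated 71.5 vs reported 71.6 → residual 0.1 km
  Seismometer 4: calculated 90.8 vs reported 90.9 → residual 0.1 km
Seismometer 1, Seismometer 3, Seismometer 4 are mutually consistent (residuals ≈ 0); Seismometer 2 is off by 14.1 km.

Seismometer 2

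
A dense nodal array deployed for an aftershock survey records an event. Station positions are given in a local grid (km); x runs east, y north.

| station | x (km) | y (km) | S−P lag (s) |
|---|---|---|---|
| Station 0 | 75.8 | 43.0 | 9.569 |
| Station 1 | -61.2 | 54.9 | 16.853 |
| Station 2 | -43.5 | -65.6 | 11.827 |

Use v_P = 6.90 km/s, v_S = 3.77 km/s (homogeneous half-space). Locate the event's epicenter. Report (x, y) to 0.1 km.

Distance from S−P lag: d = Δt · v_P v_S / (v_P − v_S) = Δt · (6.90·3.77)/(6.90−3.77) ≈ 8.3109·Δt.
So d_Station 0 = 79.53, d_Station 1 = 140.06, d_Station 2 = 98.29 km.
Circle about each station: (x − 75.8)² + (y − 43.0)² = 79.53²; (x + 61.2)² + (y − 54.9)² = 140.06²; (x + 43.5)² + (y + 65.6)² = 98.29².
Subtracting the Station 0 equation from the Station 1 and Station 2 equations removes the quadratic terms:
-274.0 x + 23.8 y = -14126.97
-238.6 x − 217.2 y = -4734.93
Solving the 2×2 system: x ≈ 48.8, y ≈ -31.8 km.

48.8 km east, -31.8 km north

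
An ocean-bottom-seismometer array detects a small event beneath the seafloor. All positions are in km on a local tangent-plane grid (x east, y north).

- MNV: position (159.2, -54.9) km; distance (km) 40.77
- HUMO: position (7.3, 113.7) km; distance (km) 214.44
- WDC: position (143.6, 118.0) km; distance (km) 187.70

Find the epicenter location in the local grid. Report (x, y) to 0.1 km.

x ≈ 120.7 km, y ≈ -68.3 km

Circle about each station: (x − 159.2)² + (y + 54.9)² = 40.77²; (x − 7.3)² + (y − 113.7)² = 214.44²; (x − 143.6)² + (y − 118.0)² = 187.70².
Subtracting the MNV equation from the HUMO and WDC equations removes the quadratic terms:
-303.8 x + 337.2 y = -59699.99
-31.2 x + 345.8 y = -27382.79
Solving the 2×2 system: x ≈ 120.7, y ≈ -68.3 km.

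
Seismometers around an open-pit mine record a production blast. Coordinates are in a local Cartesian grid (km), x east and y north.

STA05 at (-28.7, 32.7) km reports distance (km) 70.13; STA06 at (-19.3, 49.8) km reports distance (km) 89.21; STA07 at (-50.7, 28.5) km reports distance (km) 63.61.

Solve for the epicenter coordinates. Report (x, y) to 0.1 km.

x ≈ -47.0 km, y ≈ -35.0 km

Circle about each station: (x + 28.7)² + (y − 32.7)² = 70.13²; (x + 19.3)² + (y − 49.8)² = 89.21²; (x + 50.7)² + (y − 28.5)² = 63.61².
Subtracting the STA05 equation from the STA06 and STA07 equations removes the quadratic terms:
18.8 x + 34.2 y = -2080.66
-44.0 x − 8.4 y = 2361.74
Solving the 2×2 system: x ≈ -47.0, y ≈ -35.0 km.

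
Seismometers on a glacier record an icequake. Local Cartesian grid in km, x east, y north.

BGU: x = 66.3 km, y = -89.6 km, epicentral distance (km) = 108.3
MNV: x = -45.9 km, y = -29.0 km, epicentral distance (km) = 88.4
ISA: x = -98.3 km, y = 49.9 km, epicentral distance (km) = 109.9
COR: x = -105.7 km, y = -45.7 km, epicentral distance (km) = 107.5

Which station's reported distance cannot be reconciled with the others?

Solve using three stations at a time. Using BGU, ISA, COR (subtract circle equations pairwise → linear system) gives (x, y) ≈ (-5.0, -8.1).
Distances from that point to each station vs reported:
  BGU: calculated 108.3 vs reported 108.3 → residual 0.0 km
  MNV: calculated 45.9 vs reported 88.4 → residual 42.5 km
  ISA: calculated 109.9 vs reported 109.9 → residual 0.0 km
  COR: calculated 107.5 vs reported 107.5 → residual 0.0 km
BGU, ISA, COR are mutually consistent (residuals ≈ 0); MNV is off by 42.5 km.

MNV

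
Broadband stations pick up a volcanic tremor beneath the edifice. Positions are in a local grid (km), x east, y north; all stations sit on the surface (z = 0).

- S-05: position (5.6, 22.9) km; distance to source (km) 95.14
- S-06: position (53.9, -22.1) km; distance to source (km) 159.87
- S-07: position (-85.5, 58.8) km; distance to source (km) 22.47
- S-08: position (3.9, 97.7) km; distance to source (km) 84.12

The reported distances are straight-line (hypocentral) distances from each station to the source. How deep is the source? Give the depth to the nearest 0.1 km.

Each station gives a sphere (x−x_i)² + (y−y_i)² + z² = d_i² (stations at z=0).
Subtracting the S-05 sphere from S-06 and S-07: z² cancels, leaving linear equations in x and y:
96.6 x − 90.0 y = -13668.95
-182.2 x + 71.8 y = 18758.64
Solving: x ≈ -74.703, y ≈ 71.696 km (keep extra digits for the depth step; rounded: -74.7, 71.7).
Then from the S-05 sphere: z² = 95.14² − (x − 5.6)² − (y − 22.9)² with x = -74.703, y = 71.696, so z ≈ 14.900 ≈ 14.9 km.

depth ≈ 14.9 km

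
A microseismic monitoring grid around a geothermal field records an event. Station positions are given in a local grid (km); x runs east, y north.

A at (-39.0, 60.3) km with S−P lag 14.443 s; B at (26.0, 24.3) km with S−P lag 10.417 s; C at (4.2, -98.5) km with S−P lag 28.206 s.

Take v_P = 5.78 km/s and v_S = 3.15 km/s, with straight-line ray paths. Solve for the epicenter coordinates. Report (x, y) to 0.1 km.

56.6 km east, 89.6 km north

Distance from S−P lag: d = Δt · v_P v_S / (v_P − v_S) = Δt · (5.78·3.15)/(5.78−3.15) ≈ 6.9228·Δt.
So d_A = 99.99, d_B = 72.11, d_C = 195.26 km.
Circle about each station: (x + 39.0)² + (y − 60.3)² = 99.99²; (x − 26.0)² + (y − 24.3)² = 72.11²; (x − 4.2)² + (y + 98.5)² = 195.26².
Subtracting the A equation from the B and C equations removes the quadratic terms:
130.0 x − 72.0 y = 907.55
86.4 x − 317.6 y = -23565.67
Solving the 2×2 system: x ≈ 56.6, y ≈ 89.6 km.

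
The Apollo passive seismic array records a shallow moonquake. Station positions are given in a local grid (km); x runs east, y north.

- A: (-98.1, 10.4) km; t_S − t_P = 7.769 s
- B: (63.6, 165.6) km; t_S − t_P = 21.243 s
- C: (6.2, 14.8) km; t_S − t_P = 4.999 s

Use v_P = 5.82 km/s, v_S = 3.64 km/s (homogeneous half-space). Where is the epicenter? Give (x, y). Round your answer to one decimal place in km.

Distance from S−P lag: d = Δt · v_P v_S / (v_P − v_S) = Δt · (5.82·3.64)/(5.82−3.64) ≈ 9.7178·Δt.
So d_A = 75.50, d_B = 206.44, d_C = 48.58 km.
Circle about each station: (x + 98.1)² + (y − 10.4)² = 75.50²; (x − 63.6)² + (y − 165.6)² = 206.44²; (x − 6.2)² + (y − 14.8)² = 48.58².
Subtracting pairs of circle equations eliminates x²+y² and gives linear equations (the radical axes):
323.4 x + 310.4 y = -15180.67
208.6 x + 8.8 y = -6134.06
Solving the 2×2 system: x ≈ -28.6, y ≈ -19.1 km.

(-28.6, -19.1)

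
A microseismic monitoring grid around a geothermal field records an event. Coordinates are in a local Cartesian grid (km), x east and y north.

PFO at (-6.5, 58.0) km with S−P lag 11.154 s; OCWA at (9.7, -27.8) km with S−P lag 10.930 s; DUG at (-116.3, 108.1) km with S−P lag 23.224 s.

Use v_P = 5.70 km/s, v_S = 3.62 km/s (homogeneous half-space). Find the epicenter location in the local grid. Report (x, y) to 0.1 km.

x ≈ 100.8 km, y ≈ 31.0 km

Distance from S−P lag: d = Δt · v_P v_S / (v_P − v_S) = Δt · (5.70·3.62)/(5.70−3.62) ≈ 9.9202·Δt.
So d_PFO = 110.65, d_OCWA = 108.43, d_DUG = 230.39 km.
Circle about each station: (x + 6.5)² + (y − 58.0)² = 110.65²; (x − 9.7)² + (y + 27.8)² = 108.43²; (x + 116.3)² + (y − 108.1)² = 230.39².
Subtracting the PFO equation from the OCWA and DUG equations removes the quadratic terms:
32.4 x − 171.6 y = -2052.96
-219.6 x + 100.2 y = -19031.08
Solving the 2×2 system: x ≈ 100.8, y ≈ 31.0 km.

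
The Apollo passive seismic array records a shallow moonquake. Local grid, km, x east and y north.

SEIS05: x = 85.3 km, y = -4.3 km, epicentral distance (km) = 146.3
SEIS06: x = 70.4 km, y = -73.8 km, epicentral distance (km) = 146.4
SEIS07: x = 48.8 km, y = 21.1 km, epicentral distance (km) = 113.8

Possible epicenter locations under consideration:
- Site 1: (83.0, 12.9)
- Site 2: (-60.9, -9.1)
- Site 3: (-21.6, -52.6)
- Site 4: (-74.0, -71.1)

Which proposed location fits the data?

Site 2

For each candidate, compare |candidate − station| to the reported distance:
Site 1: residuals SEIS05 128.9, SEIS06 58.8, SEIS07 78.6 → max 128.9 km
Site 2: residuals SEIS05 0.0, SEIS06 0.0, SEIS07 0.0 → max 0.0 km
Site 3: residuals SEIS05 29.0, SEIS06 52.0, SEIS07 11.9 → max 52.0 km
Site 4: residuals SEIS05 26.4, SEIS06 2.0, SEIS07 39.8 → max 39.8 km
Only Site 2 has all residuals ≈ 0.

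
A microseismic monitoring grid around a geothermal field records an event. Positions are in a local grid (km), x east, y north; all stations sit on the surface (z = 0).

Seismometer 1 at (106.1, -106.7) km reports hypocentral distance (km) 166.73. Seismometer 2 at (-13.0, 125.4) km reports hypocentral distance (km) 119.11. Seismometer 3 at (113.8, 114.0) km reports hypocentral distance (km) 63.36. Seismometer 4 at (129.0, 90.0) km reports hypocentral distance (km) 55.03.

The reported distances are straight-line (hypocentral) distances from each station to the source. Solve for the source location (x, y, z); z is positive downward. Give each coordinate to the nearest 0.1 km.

(85.0, 58.4, 9.7)

Each station gives a sphere (x−x_i)² + (y−y_i)² + z² = d_i² (stations at z=0).
Subtracting the Seismometer 1 sphere from Seismometer 2 and Seismometer 3: z² cancels, leaving linear equations in x and y:
-238.2 x + 464.2 y = 6863.76
15.4 x + 441.4 y = 27088.74
Solving: x ≈ 85.002, y ≈ 58.404 km (keep extra digits for the depth step; rounded: 85.0, 58.4).
Then from the Seismometer 1 sphere: z² = 166.73² − (x − 106.1)² − (y + 106.7)² with x = 85.002, y = 58.404, so z ≈ 9.718 ≈ 9.7 km.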